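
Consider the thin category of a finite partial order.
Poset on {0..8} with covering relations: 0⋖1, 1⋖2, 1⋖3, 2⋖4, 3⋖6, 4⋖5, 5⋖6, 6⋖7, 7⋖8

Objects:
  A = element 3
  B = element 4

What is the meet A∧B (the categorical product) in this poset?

Answer: A∧B = 1

Work:
Common predecessors of 3,4: {0,1}
  0 ⊑ 1
  1 ⊑ 1
glb = 1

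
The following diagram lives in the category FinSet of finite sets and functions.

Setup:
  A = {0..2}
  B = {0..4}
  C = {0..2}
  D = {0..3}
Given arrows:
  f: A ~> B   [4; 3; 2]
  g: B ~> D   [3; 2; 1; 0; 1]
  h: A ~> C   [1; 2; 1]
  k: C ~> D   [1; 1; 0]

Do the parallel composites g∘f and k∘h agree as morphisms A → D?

Answer: COMMUTES

Trace:
1) trace f;g:
  0 f~>4 g~>1
  1 f~>3 g~>0
  2 f~>2 g~>1
  result₁ = [1; 0; 1]
2) trace h;k:
  0 h~>1 k~>1
  1 h~>2 k~>0
  2 h~>1 k~>1
  result₂ = [1; 0; 1]
Equal? YES — commutes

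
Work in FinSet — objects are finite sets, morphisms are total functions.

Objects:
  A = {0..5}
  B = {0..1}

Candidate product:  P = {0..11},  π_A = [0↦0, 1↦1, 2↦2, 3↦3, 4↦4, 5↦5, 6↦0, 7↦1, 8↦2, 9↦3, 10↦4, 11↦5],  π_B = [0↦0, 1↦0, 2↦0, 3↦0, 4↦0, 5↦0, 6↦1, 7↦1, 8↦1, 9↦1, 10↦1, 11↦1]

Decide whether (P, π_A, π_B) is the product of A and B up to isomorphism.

|A|·|B| = 6·2 = 12;  |P| = 12
Check the pairing map k ↦ (π_A(k), π_B(k)):
  0 ↦ (0,0)
  1 ↦ (1,0)
  2 ↦ (2,0)
  3 ↦ (3,0)
  4 ↦ (4,0)
  5 ↦ (5,0)
  6 ↦ (0,1)
  7 ↦ (1,1)
  8 ↦ (2,1)
  9 ↦ (3,1)
  10 ↦ (4,1)
  11 ↦ (5,1)
distinct pairs in image: 12 / 12 needed
  → bijection onto A×B; projections well-typed.

Answer: VALID PRODUCT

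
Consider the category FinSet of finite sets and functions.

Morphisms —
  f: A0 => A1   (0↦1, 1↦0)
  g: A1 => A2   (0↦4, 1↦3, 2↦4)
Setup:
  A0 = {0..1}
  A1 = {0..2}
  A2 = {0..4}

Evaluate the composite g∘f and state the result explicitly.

  0 f=>1 g=>3
  1 f=>0 g=>4
⟦path⟧: (0↦3, 1↦4)

Answer: (0↦3, 1↦4)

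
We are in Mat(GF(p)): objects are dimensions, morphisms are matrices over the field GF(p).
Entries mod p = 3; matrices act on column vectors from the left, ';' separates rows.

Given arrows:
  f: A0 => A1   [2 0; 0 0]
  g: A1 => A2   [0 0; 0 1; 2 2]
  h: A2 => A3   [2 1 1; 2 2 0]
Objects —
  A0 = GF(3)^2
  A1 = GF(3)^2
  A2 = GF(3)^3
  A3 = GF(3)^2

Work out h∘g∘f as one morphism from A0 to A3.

Answer: [1 0; 0 0]

Work:
  e0=[1,0] f=>[2,0] g=>[0,0,1] h=>[1,0]
  e1=[0,1] f=>[0,0] g=>[0,0,0] h=>[0,0]
composite: [1 0; 0 0]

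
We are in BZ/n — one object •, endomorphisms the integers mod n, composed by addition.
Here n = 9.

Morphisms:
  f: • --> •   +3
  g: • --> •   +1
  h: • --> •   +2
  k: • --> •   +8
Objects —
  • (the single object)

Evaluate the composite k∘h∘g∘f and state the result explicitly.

Answer: +5

Work:
  0 +3≡3 +1≡4 +2≡6 +8≡5  (mod 9)
composite: +5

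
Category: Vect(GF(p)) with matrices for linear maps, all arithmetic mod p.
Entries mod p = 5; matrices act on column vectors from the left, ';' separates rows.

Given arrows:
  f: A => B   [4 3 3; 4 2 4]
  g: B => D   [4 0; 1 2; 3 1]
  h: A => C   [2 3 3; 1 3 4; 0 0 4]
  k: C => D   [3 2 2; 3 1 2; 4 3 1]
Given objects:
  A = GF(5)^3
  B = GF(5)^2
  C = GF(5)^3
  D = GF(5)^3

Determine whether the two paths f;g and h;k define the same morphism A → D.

Path 1 = f;g:
  e0=(1,0,0) f=>(4,4) g=>(1,2,1)
  e1=(0,1,0) f=>(3,2) g=>(2,2,1)
  e2=(0,0,1) f=>(3,4) g=>(2,1,3)
  ⟦path⟧₁ = [1 2 2; 2 2 1; 1 1 3]
Path 2 = h;k:
  e0=(1,0,0) h=>(2,1,0) k=>(3,2,1)
  e1=(0,1,0) h=>(3,3,0) k=>(0,2,1)
  e2=(0,0,1) h=>(3,4,4) k=>(0,1,3)
  ⟦path⟧₂ = [3 0 0; 2 2 1; 1 1 3]
Equal? differ; not commutative

Answer: DOES NOT COMMUTE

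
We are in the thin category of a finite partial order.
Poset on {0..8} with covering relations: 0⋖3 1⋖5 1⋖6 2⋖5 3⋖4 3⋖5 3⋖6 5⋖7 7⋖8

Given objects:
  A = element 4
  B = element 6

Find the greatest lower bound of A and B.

Answer: A∧B = 3

Work:
Lower bounds of A=4 and B=6: {0,3}
  0 <= 3
  3 <= 3
glb = 3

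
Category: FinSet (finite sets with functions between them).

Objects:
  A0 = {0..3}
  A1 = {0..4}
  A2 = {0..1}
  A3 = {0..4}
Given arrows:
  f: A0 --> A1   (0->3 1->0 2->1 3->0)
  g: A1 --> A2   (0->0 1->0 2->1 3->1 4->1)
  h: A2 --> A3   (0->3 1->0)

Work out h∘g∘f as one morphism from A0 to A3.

  0 f-->3 g-->1 h-->0
  1 f-->0 g-->0 h-->3
  2 f-->1 g-->0 h-->3
  3 f-->0 g-->0 h-->3
composite: (0->0 1->3 2->3 3->3)

Answer: (0->0 1->3 2->3 3->3)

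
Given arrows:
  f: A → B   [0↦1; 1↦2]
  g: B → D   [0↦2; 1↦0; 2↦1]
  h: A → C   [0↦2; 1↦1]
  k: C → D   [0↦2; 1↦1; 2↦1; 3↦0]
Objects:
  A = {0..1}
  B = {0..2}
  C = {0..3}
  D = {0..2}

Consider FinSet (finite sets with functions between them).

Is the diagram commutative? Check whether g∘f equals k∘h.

Answer: DOES NOT COMMUTE

Work:
Along f;g (path 1):
  0 f→1 g→0
  1 f→2 g→1
  composite₁ = [0↦0; 1↦1]
Along h;k (path 2):
  0 h→2 k→1
  1 h→1 k→1
  composite₂ = [0↦1; 1↦1]
Equal? NO — does not commute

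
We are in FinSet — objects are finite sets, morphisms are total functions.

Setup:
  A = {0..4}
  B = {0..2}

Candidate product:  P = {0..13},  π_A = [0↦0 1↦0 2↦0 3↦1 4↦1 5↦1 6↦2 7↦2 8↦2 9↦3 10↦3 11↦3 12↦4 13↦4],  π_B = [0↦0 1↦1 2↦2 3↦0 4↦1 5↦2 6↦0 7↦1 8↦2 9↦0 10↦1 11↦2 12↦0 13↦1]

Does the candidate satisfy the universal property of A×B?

Answer: NOT A VALID PRODUCT — |P|=14 ≠ |A|·|B|=15

Derivation:
|A|·|B| = 5·3 = 15;  |P| = 14
  → cardinalities differ; no bijection possible.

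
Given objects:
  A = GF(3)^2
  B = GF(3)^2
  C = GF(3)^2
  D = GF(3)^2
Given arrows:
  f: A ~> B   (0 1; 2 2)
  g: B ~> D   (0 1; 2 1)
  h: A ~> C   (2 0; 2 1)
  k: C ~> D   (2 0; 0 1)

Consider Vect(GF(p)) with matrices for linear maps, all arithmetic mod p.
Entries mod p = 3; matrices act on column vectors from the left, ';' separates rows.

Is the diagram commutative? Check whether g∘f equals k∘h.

1) trace f;g:
  e0=⟨1,0⟩ f~>⟨0,2⟩ g~>⟨2,2⟩
  e1=⟨0,1⟩ f~>⟨1,2⟩ g~>⟨2,1⟩
  result₁ = (2 2; 2 1)
2) trace h;k:
  e0=⟨1,0⟩ h~>⟨2,2⟩ k~>⟨1,2⟩
  e1=⟨0,1⟩ h~>⟨0,1⟩ k~>⟨0,1⟩
  result₂ = (1 0; 2 1)
Equal? distinct morphisms ✗

Answer: DOES NOT COMMUTE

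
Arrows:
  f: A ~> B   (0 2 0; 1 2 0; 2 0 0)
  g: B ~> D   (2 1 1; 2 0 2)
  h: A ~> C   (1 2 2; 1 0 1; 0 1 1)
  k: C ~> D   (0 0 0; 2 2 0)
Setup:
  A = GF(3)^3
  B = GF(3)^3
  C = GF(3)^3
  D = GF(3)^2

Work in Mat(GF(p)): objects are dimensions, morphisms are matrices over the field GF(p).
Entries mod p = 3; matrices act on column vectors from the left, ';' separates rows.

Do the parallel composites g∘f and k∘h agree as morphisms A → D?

1) trace f;g:
  e0=(1,0,0) f~>(0,1,2) g~>(0,1)
  e1=(0,1,0) f~>(2,2,0) g~>(0,1)
  e2=(0,0,1) f~>(0,0,0) g~>(0,0)
  ⟦path⟧₁ = (0 0 0; 1 1 0)
2) trace h;k:
  e0=(1,0,0) h~>(1,1,0) k~>(0,1)
  e1=(0,1,0) h~>(2,0,1) k~>(0,1)
  e2=(0,0,1) h~>(2,1,1) k~>(0,0)
  ⟦path⟧₂ = (0 0 0; 1 1 0)
Equal? YES — commutes

Answer: COMMUTES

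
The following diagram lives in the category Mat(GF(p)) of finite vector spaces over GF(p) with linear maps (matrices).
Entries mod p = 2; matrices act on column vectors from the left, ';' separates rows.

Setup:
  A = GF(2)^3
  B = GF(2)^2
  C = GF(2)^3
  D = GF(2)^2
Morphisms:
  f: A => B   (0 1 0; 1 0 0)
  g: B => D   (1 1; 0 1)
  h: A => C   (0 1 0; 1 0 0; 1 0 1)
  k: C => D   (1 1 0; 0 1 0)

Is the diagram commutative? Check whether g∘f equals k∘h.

Answer: COMMUTES

Derivation:
1) trace f;g:
  e0=[1,0,0] f=>[0,1] g=>[1,1]
  e1=[0,1,0] f=>[1,0] g=>[1,0]
  e2=[0,0,1] f=>[0,0] g=>[0,0]
  composite₁ = (1 1 0; 1 0 0)
2) trace h;k:
  e0=[1,0,0] h=>[0,1,1] k=>[1,1]
  e1=[0,1,0] h=>[1,0,0] k=>[1,0]
  e2=[0,0,1] h=>[0,0,1] k=>[0,0]
  composite₂ = (1 1 0; 1 0 0)
Equal? equal; square commutes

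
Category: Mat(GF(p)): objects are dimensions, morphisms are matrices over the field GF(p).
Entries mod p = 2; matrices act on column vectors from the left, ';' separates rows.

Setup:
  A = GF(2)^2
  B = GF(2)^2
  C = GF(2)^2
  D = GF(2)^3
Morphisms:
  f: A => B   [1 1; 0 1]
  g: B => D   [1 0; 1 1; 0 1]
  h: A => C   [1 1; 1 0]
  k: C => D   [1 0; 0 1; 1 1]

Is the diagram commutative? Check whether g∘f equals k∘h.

Answer: COMMUTES

Derivation:
Along f;g (path 1):
  e0=⟨1,0⟩ f=>⟨1,0⟩ g=>⟨1,1,0⟩
  e1=⟨0,1⟩ f=>⟨1,1⟩ g=>⟨1,0,1⟩
  composite₁ = [1 1; 1 0; 0 1]
Along h;k (path 2):
  e0=⟨1,0⟩ h=>⟨1,1⟩ k=>⟨1,1,0⟩
  e1=⟨0,1⟩ h=>⟨1,0⟩ k=>⟨1,0,1⟩
  composite₂ = [1 1; 1 0; 0 1]
Equal? same morphism ✓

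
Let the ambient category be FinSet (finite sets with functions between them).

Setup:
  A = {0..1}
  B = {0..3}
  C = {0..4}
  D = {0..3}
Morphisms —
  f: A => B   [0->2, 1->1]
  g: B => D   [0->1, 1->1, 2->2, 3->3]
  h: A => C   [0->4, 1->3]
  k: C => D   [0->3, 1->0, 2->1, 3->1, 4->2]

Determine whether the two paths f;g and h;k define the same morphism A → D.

Answer: COMMUTES

Work:
1) trace f;g:
  0 f=>2 g=>2
  1 f=>1 g=>1
  ⟦path⟧₁ = [0->2, 1->1]
2) trace h;k:
  0 h=>4 k=>2
  1 h=>3 k=>1
  ⟦path⟧₂ = [0->2, 1->1]
Equal? same morphism ✓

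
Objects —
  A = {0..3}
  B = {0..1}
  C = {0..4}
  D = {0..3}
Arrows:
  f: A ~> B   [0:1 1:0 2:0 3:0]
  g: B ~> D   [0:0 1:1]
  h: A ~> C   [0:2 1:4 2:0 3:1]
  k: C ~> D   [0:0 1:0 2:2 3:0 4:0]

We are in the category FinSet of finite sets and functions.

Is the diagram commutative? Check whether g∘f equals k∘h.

Path 1 = f;g:
  0 f~>1 g~>1
  1 f~>0 g~>0
  2 f~>0 g~>0
  3 f~>0 g~>0
  ⟦path⟧₁ = [0:1 1:0 2:0 3:0]
Path 2 = h;k:
  0 h~>2 k~>2
  1 h~>4 k~>0
  2 h~>0 k~>0
  3 h~>1 k~>0
  ⟦path⟧₂ = [0:2 1:0 2:0 3:0]
Equal? NO — does not commute

Answer: DOES NOT COMMUTE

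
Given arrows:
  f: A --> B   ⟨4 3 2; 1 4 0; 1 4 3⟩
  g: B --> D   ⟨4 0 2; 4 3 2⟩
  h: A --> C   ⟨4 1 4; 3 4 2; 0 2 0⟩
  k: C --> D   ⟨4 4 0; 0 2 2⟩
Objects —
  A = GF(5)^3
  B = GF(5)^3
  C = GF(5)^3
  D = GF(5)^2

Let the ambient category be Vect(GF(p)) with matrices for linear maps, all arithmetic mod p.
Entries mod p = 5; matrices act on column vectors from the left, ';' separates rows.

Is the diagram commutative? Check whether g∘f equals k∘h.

Path 1 = f;g:
  e0=⟨1,0,0⟩ f-->⟨4,1,1⟩ g-->⟨3,1⟩
  e1=⟨0,1,0⟩ f-->⟨3,4,4⟩ g-->⟨0,2⟩
  e2=⟨0,0,1⟩ f-->⟨2,0,3⟩ g-->⟨4,4⟩
  result₁ = ⟨3 0 4; 1 2 4⟩
Path 2 = h;k:
  e0=⟨1,0,0⟩ h-->⟨4,3,0⟩ k-->⟨3,1⟩
  e1=⟨0,1,0⟩ h-->⟨1,4,2⟩ k-->⟨0,2⟩
  e2=⟨0,0,1⟩ h-->⟨4,2,0⟩ k-->⟨4,4⟩
  result₂ = ⟨3 0 4; 1 2 4⟩
Equal? equal; square commutes

Answer: COMMUTES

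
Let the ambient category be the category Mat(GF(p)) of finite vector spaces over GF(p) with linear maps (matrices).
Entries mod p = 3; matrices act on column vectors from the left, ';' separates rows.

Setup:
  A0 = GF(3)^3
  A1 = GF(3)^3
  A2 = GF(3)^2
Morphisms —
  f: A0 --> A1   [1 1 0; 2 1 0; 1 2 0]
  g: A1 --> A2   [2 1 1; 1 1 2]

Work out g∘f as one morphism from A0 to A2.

  e0=(1,0,0) f-->(1,2,1) g-->(2,2)
  e1=(0,1,0) f-->(1,1,2) g-->(2,0)
  e2=(0,0,1) f-->(0,0,0) g-->(0,0)
⟦path⟧: [2 2 0; 2 0 0]

Answer: [2 2 0; 2 0 0]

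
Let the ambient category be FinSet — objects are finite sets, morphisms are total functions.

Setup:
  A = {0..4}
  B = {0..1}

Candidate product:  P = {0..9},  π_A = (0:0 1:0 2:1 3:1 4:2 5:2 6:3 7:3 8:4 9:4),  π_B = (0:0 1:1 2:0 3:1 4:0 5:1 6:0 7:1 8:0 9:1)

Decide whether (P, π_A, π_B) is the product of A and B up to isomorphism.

Answer: VALID PRODUCT

Work:
|A|·|B| = 5·2 = 10;  |P| = 10
Check the pairing map k ↦ (π_A(k), π_B(k)):
  0 : (0,0)
  1 : (0,1)
  2 : (1,0)
  3 : (1,1)
  4 : (2,0)
  5 : (2,1)
  6 : (3,0)
  7 : (3,1)
  8 : (4,0)
  9 : (4,1)
distinct pairs in image: 10 / 10 needed
  → bijection onto A×B; projections well-typed.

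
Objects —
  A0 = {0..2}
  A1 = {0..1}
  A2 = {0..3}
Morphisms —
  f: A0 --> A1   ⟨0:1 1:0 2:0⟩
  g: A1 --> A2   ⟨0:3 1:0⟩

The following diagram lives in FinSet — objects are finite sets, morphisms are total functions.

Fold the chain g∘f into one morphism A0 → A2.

  0 f-->1 g-->0
  1 f-->0 g-->3
  2 f-->0 g-->3
composite: ⟨0:0 1:3 2:3⟩

Answer: ⟨0:0 1:3 2:3⟩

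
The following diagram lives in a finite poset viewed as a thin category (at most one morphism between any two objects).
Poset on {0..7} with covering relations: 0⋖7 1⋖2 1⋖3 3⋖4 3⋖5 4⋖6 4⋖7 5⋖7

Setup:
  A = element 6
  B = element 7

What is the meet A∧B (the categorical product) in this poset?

Answer: A∧B = 4

Trace:
Common predecessors of 6,7: {1,3,4}
  1 <= 4
  3 <= 4
  4 <= 4
glb = 4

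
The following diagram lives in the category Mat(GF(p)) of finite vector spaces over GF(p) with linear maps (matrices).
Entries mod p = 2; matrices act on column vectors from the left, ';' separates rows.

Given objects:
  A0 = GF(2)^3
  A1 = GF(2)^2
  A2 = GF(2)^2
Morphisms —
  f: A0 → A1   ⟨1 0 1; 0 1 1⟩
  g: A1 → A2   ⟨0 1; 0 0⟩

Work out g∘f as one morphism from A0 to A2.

  e0=(1,0,0) f→(1,0) g→(0,0)
  e1=(0,1,0) f→(0,1) g→(1,0)
  e2=(0,0,1) f→(1,1) g→(1,0)
composite: ⟨0 1 1; 0 0 0⟩

Answer: ⟨0 1 1; 0 0 0⟩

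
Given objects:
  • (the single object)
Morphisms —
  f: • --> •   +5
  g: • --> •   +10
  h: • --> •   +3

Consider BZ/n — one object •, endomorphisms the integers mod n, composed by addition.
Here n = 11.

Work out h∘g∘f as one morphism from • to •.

Answer: +7

Trace:
  0 +5≡5 +10≡4 +3≡7  (mod 11)
result: +7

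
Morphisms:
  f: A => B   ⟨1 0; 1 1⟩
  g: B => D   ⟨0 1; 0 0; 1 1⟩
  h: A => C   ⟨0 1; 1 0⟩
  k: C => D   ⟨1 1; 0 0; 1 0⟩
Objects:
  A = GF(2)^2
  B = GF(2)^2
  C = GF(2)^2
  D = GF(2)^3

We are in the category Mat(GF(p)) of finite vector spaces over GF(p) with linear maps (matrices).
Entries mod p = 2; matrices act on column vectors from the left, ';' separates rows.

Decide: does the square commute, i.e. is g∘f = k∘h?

Answer: COMMUTES

Derivation:
Path 1 = f;g:
  e0=(1,0) f=>(1,1) g=>(1,0,0)
  e1=(0,1) f=>(0,1) g=>(1,0,1)
  composite₁ = ⟨1 1; 0 0; 0 1⟩
Path 2 = h;k:
  e0=(1,0) h=>(0,1) k=>(1,0,0)
  e1=(0,1) h=>(1,0) k=>(1,0,1)
  composite₂ = ⟨1 1; 0 0; 0 1⟩
Equal? equal; square commutes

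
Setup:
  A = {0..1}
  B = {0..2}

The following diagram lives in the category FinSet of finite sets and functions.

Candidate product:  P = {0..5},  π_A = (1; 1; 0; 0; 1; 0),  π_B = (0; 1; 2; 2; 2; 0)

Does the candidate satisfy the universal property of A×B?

Answer: NOT A VALID PRODUCT — duplicate pair at indices 2,3

Trace:
|A|·|B| = 2·3 = 6;  |P| = 6
Check the pairing map k ↦ (π_A(k), π_B(k)):
  0 ↦ (1,0)
  1 ↦ (1,1)
  2 ↦ (0,2)
  3 ↦ (0,2)  ✗ repeats pair of k=2
  4 ↦ (1,2)
  5 ↦ (0,0)
distinct pairs in image: 5 / 6 needed
  → (0,2) hit at k=2 and k=3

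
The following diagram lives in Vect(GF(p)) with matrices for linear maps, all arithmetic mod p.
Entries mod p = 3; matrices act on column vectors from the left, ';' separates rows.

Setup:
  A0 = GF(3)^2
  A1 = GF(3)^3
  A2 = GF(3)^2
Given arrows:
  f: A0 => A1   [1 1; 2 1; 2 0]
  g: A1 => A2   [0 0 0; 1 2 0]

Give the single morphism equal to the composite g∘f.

Answer: [0 0; 2 0]

Work:
  e0=(1,0) f=>(1,2,2) g=>(0,2)
  e1=(0,1) f=>(1,1,0) g=>(0,0)
result: [0 0; 2 0]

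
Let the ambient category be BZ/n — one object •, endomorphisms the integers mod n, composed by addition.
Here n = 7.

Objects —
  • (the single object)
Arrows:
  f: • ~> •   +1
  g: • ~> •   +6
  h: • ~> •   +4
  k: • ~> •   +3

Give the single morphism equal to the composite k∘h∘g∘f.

Answer: +0

Trace:
  0 +1≡1 +6≡0 +4≡4 +3≡0  (mod 7)
result: +0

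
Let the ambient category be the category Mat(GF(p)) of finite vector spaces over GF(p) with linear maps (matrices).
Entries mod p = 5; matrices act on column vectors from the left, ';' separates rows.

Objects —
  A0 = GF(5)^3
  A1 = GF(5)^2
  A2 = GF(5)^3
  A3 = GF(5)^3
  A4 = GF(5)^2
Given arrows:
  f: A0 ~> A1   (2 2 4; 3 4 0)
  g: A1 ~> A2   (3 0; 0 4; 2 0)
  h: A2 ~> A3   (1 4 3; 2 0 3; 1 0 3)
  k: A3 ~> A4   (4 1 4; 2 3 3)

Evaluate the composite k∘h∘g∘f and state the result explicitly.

Answer: (0 4 1; 3 0 4)

Trace:
  e0=(1,0,0) f~>(2,3) g~>(1,2,4) h~>(1,4,3) k~>(0,3)
  e1=(0,1,0) f~>(2,4) g~>(1,1,4) h~>(2,4,3) k~>(4,0)
  e2=(0,0,1) f~>(4,0) g~>(2,0,3) h~>(1,3,1) k~>(1,4)
result: (0 4 1; 3 0 4)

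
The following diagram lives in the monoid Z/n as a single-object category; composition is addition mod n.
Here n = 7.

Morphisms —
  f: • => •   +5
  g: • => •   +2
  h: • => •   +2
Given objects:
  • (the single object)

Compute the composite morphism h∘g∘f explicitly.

  0 +5≡5 +2≡0 +2≡2  (mod 7)
result: +2

Answer: +2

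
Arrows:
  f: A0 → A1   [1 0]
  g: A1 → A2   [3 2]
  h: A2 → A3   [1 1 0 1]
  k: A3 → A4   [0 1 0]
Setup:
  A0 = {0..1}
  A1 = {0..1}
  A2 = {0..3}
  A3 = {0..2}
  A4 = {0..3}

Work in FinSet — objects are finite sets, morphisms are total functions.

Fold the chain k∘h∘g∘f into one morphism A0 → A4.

  0 f→1 g→2 h→0 k→0
  1 f→0 g→3 h→1 k→1
result: [0 1]

Answer: [0 1]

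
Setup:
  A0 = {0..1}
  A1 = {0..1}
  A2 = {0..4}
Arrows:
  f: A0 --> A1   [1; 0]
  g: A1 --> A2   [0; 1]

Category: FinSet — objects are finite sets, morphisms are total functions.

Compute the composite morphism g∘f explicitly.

Answer: [1; 0]

Derivation:
  0 f-->1 g-->1
  1 f-->0 g-->0
composite: [1; 0]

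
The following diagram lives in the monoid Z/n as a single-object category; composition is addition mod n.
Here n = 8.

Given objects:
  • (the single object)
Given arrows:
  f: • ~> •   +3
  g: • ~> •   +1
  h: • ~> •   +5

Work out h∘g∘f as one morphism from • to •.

Answer: +1

Trace:
  0 +3≡3 +1≡4 +5≡1  (mod 8)
⟦path⟧: +1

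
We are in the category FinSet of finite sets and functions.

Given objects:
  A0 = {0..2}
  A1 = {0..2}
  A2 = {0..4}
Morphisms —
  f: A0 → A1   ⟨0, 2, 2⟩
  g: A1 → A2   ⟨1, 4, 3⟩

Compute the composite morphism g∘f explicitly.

  0 f→0 g→1
  1 f→2 g→3
  2 f→2 g→3
composite: ⟨1, 3, 3⟩

Answer: ⟨1, 3, 3⟩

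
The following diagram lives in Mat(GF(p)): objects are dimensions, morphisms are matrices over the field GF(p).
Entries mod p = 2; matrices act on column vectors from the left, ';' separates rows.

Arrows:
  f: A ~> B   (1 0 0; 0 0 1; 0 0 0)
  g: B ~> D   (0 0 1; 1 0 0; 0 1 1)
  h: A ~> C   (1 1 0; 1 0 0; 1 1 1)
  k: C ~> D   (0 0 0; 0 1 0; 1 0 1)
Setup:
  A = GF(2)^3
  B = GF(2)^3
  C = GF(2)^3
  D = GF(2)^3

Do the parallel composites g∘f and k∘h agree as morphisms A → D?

Path 1 = f;g:
  e0=⟨1,0,0⟩ f~>⟨1,0,0⟩ g~>⟨0,1,0⟩
  e1=⟨0,1,0⟩ f~>⟨0,0,0⟩ g~>⟨0,0,0⟩
  e2=⟨0,0,1⟩ f~>⟨0,1,0⟩ g~>⟨0,0,1⟩
  result₁ = (0 0 0; 1 0 0; 0 0 1)
Path 2 = h;k:
  e0=⟨1,0,0⟩ h~>⟨1,1,1⟩ k~>⟨0,1,0⟩
  e1=⟨0,1,0⟩ h~>⟨1,0,1⟩ k~>⟨0,0,0⟩
  e2=⟨0,0,1⟩ h~>⟨0,0,1⟩ k~>⟨0,0,1⟩
  result₂ = (0 0 0; 1 0 0; 0 0 1)
Equal? YES — commutes

Answer: COMMUTES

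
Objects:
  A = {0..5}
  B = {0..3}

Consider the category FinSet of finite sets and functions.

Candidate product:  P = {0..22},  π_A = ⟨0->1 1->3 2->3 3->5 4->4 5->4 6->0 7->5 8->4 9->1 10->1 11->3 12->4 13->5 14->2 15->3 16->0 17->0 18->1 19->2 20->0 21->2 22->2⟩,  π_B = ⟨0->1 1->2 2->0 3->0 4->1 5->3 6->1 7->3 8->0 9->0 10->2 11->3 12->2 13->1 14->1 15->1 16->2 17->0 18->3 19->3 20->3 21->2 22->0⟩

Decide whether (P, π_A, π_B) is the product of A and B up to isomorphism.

Answer: NOT A VALID PRODUCT — |P|=23 ≠ |A|·|B|=24

Work:
|A|·|B| = 6·4 = 24;  |P| = 23
  → cardinalities differ; no bijection possible.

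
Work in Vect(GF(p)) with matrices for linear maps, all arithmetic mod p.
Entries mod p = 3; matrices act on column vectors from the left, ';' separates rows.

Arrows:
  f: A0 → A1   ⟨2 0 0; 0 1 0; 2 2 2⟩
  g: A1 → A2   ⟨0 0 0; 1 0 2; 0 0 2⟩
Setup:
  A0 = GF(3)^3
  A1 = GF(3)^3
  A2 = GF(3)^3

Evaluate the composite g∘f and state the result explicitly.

Answer: ⟨0 0 0; 0 1 1; 1 1 1⟩

Derivation:
  e0=⟨1,0,0⟩ f→⟨2,0,2⟩ g→⟨0,0,1⟩
  e1=⟨0,1,0⟩ f→⟨0,1,2⟩ g→⟨0,1,1⟩
  e2=⟨0,0,1⟩ f→⟨0,0,2⟩ g→⟨0,1,1⟩
⟦path⟧: ⟨0 0 0; 0 1 1; 1 1 1⟩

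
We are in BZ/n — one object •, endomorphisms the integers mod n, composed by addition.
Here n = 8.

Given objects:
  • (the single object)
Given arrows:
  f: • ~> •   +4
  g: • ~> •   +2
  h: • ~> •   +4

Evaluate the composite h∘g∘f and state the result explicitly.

  0 +4≡4 +2≡6 +4≡2  (mod 8)
⟦path⟧: +2

Answer: +2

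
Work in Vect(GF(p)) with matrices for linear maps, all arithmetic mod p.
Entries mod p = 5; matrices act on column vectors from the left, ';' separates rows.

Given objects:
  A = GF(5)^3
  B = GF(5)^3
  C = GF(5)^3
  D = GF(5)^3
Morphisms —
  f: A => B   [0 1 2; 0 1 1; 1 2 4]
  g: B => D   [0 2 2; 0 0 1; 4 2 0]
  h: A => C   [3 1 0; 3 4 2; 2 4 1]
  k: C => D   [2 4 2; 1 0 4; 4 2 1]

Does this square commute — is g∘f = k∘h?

1) trace f;g:
  e0=(1,0,0) f=>(0,0,1) g=>(2,1,0)
  e1=(0,1,0) f=>(1,1,2) g=>(1,2,1)
  e2=(0,0,1) f=>(2,1,4) g=>(0,4,0)
  ⟦path⟧₁ = [2 1 0; 1 2 4; 0 1 0]
2) trace h;k:
  e0=(1,0,0) h=>(3,3,2) k=>(2,1,0)
  e1=(0,1,0) h=>(1,4,4) k=>(1,2,1)
  e2=(0,0,1) h=>(0,2,1) k=>(0,4,0)
  ⟦path⟧₂ = [2 1 0; 1 2 4; 0 1 0]
Equal? YES — commutes

Answer: COMMUTES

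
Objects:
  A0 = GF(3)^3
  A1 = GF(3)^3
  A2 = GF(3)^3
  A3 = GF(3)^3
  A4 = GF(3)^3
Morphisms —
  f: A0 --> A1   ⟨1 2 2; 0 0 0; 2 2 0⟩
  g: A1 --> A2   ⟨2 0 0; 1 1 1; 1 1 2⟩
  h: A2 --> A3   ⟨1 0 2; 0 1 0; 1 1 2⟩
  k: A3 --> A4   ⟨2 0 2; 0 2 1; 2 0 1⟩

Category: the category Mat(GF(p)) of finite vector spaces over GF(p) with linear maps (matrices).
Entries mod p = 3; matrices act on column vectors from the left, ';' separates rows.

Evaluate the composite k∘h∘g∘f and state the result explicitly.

Answer: ⟨0 0 0; 0 1 2; 0 1 2⟩

Derivation:
  e0=(1,0,0) f-->(1,0,2) g-->(2,0,2) h-->(0,0,0) k-->(0,0,0)
  e1=(0,1,0) f-->(2,0,2) g-->(1,1,0) h-->(1,1,2) k-->(0,1,1)
  e2=(0,0,1) f-->(2,0,0) g-->(1,2,2) h-->(2,2,1) k-->(0,2,2)
composite: ⟨0 0 0; 0 1 2; 0 1 2⟩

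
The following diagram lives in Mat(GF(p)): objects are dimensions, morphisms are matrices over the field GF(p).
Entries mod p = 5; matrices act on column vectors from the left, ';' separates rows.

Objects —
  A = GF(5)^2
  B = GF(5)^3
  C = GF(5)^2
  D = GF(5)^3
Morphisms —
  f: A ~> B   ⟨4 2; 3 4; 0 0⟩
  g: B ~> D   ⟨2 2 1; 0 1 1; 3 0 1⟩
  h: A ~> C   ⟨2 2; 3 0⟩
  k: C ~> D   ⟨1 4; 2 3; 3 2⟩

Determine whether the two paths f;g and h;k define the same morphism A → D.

1) trace f;g:
  e0=(1,0) f~>(4,3,0) g~>(4,3,2)
  e1=(0,1) f~>(2,4,0) g~>(2,4,1)
  composite₁ = ⟨4 2; 3 4; 2 1⟩
2) trace h;k:
  e0=(1,0) h~>(2,3) k~>(4,3,2)
  e1=(0,1) h~>(2,0) k~>(2,4,1)
  composite₂ = ⟨4 2; 3 4; 2 1⟩
Equal? same morphism ✓

Answer: COMMUTES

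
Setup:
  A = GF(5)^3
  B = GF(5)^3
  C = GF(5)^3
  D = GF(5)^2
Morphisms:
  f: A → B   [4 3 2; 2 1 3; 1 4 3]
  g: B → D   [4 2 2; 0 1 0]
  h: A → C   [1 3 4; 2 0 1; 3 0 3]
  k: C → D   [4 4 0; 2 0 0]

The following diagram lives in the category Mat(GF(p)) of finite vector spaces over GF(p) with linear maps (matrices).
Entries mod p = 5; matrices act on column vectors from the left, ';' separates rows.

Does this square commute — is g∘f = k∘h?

Path 1 = f;g:
  e0=(1,0,0) f→(4,2,1) g→(2,2)
  e1=(0,1,0) f→(3,1,4) g→(2,1)
  e2=(0,0,1) f→(2,3,3) g→(0,3)
  ⟦path⟧₁ = [2 2 0; 2 1 3]
Path 2 = h;k:
  e0=(1,0,0) h→(1,2,3) k→(2,2)
  e1=(0,1,0) h→(3,0,0) k→(2,1)
  e2=(0,0,1) h→(4,1,3) k→(0,3)
  ⟦path⟧₂ = [2 2 0; 2 1 3]
Equal? YES — commutes

Answer: COMMUTES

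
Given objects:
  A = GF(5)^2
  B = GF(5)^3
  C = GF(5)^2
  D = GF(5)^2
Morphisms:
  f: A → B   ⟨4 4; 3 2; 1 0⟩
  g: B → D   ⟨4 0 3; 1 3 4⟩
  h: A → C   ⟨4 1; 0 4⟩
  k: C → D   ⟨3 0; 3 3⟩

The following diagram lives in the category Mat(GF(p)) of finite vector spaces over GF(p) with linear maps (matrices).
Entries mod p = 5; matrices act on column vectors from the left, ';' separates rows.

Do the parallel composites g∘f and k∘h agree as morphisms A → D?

Answer: DOES NOT COMMUTE

Work:
Path 1 = f;g:
  e0=⟨1,0⟩ f→⟨4,3,1⟩ g→⟨4,2⟩
  e1=⟨0,1⟩ f→⟨4,2,0⟩ g→⟨1,0⟩
  result₁ = ⟨4 1; 2 0⟩
Path 2 = h;k:
  e0=⟨1,0⟩ h→⟨4,0⟩ k→⟨2,2⟩
  e1=⟨0,1⟩ h→⟨1,4⟩ k→⟨3,0⟩
  result₂ = ⟨2 3; 2 0⟩
Equal? NO — does not commute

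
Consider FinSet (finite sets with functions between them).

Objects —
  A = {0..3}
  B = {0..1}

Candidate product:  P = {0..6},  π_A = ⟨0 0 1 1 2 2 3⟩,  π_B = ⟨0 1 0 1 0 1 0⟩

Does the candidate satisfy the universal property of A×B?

|A|·|B| = 4·2 = 8;  |P| = 7
  → cardinalities differ; no bijection possible.

Answer: NOT A VALID PRODUCT — |P|=7 ≠ |A|·|B|=8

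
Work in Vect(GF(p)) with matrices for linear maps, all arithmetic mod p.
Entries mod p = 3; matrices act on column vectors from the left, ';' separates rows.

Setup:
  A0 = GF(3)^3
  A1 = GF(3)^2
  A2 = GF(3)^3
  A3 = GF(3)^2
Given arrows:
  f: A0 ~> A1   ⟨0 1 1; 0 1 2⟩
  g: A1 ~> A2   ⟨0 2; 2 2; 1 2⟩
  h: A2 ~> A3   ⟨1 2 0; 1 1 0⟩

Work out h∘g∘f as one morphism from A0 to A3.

Answer: ⟨0 1 1; 0 0 1⟩

Derivation:
  e0=⟨1,0,0⟩ f~>⟨0,0⟩ g~>⟨0,0,0⟩ h~>⟨0,0⟩
  e1=⟨0,1,0⟩ f~>⟨1,1⟩ g~>⟨2,1,0⟩ h~>⟨1,0⟩
  e2=⟨0,0,1⟩ f~>⟨1,2⟩ g~>⟨1,0,2⟩ h~>⟨1,1⟩
result: ⟨0 1 1; 0 0 1⟩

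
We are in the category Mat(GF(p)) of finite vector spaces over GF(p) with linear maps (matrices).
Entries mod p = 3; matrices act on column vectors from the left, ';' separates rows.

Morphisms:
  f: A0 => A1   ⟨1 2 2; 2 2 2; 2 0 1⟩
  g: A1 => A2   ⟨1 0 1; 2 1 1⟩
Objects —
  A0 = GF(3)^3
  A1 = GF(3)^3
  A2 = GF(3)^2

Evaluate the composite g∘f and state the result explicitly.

  e0=(1,0,0) f=>(1,2,2) g=>(0,0)
  e1=(0,1,0) f=>(2,2,0) g=>(2,0)
  e2=(0,0,1) f=>(2,2,1) g=>(0,1)
result: ⟨0 2 0; 0 0 1⟩

Answer: ⟨0 2 0; 0 0 1⟩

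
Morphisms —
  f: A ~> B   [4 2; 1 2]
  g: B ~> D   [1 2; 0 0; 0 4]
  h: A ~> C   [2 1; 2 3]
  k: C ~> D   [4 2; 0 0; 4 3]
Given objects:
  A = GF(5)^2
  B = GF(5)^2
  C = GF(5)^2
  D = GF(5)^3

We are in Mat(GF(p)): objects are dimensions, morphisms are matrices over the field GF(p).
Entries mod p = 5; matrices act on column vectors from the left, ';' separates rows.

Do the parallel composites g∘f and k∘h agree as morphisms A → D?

Answer: DOES NOT COMMUTE

Trace:
Along f;g (path 1):
  e0=(1,0) f~>(4,1) g~>(1,0,4)
  e1=(0,1) f~>(2,2) g~>(1,0,3)
  ⟦path⟧₁ = [1 1; 0 0; 4 3]
Along h;k (path 2):
  e0=(1,0) h~>(2,2) k~>(2,0,4)
  e1=(0,1) h~>(1,3) k~>(0,0,3)
  ⟦path⟧₂ = [2 0; 0 0; 4 3]
Equal? NO — does not commute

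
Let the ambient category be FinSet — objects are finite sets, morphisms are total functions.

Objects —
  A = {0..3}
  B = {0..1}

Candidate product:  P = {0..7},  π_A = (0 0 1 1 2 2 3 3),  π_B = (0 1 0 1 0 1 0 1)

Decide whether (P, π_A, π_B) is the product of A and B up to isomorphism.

Answer: VALID PRODUCT

Work:
|A|·|B| = 4·2 = 8;  |P| = 8
Check the pairing map k ↦ (π_A(k), π_B(k)):
  0 : (0,0)
  1 : (0,1)
  2 : (1,0)
  3 : (1,1)
  4 : (2,0)
  5 : (2,1)
  6 : (3,0)
  7 : (3,1)
distinct pairs in image: 8 / 8 needed
  → bijection onto A×B; projections well-typed.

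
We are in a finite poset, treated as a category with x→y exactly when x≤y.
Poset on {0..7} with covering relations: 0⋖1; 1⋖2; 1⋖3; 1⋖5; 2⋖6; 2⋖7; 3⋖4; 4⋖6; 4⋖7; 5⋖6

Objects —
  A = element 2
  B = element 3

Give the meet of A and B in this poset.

{x : x<=A ∧ x<=B} = {0,1}  (A=2, B=3)
  0 <= 1
  1 <= 1
glb = 1

Answer: A∧B = 1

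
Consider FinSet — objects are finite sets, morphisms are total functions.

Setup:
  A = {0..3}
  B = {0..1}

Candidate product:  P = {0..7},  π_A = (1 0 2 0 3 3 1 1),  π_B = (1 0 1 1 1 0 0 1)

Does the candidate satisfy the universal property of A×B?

Answer: NOT A VALID PRODUCT — duplicate pair at indices 7,0

Work:
|A|·|B| = 4·2 = 8;  |P| = 8
Check the pairing map k ↦ (π_A(k), π_B(k)):
  0 -> (1,1)
  1 -> (0,0)
  2 -> (2,1)
  3 -> (0,1)
  4 -> (3,1)
  5 -> (3,0)
  6 -> (1,0)
  7 -> (1,1)  ✗ repeats pair of k=0
distinct pairs in image: 7 / 8 needed
  → (1,1) hit at k=0 and k=7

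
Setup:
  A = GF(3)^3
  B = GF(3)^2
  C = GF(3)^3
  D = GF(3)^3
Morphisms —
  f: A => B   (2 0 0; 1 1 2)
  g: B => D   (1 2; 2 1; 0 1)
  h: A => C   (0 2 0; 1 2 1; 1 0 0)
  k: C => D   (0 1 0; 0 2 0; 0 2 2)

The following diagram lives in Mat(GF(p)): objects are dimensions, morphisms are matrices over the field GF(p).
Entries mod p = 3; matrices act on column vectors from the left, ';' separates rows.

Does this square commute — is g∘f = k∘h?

Path 1 = f;g:
  e0=⟨1,0,0⟩ f=>⟨2,1⟩ g=>⟨1,2,1⟩
  e1=⟨0,1,0⟩ f=>⟨0,1⟩ g=>⟨2,1,1⟩
  e2=⟨0,0,1⟩ f=>⟨0,2⟩ g=>⟨1,2,2⟩
  ⟦path⟧₁ = (1 2 1; 2 1 2; 1 1 2)
Path 2 = h;k:
  e0=⟨1,0,0⟩ h=>⟨0,1,1⟩ k=>⟨1,2,1⟩
  e1=⟨0,1,0⟩ h=>⟨2,2,0⟩ k=>⟨2,1,1⟩
  e2=⟨0,0,1⟩ h=>⟨0,1,0⟩ k=>⟨1,2,2⟩
  ⟦path⟧₂ = (1 2 1; 2 1 2; 1 1 2)
Equal? YES — commutes

Answer: COMMUTES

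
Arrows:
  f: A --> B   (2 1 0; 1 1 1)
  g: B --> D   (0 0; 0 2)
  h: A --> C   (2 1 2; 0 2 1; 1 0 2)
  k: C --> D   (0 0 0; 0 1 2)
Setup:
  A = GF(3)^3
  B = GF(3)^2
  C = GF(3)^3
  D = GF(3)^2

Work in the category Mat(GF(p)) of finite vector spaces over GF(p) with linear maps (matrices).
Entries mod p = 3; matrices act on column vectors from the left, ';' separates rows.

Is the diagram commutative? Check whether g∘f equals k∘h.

1) trace f;g:
  e0=⟨1,0,0⟩ f-->⟨2,1⟩ g-->⟨0,2⟩
  e1=⟨0,1,0⟩ f-->⟨1,1⟩ g-->⟨0,2⟩
  e2=⟨0,0,1⟩ f-->⟨0,1⟩ g-->⟨0,2⟩
  result₁ = (0 0 0; 2 2 2)
2) trace h;k:
  e0=⟨1,0,0⟩ h-->⟨2,0,1⟩ k-->⟨0,2⟩
  e1=⟨0,1,0⟩ h-->⟨1,2,0⟩ k-->⟨0,2⟩
  e2=⟨0,0,1⟩ h-->⟨2,1,2⟩ k-->⟨0,2⟩
  result₂ = (0 0 0; 2 2 2)
Equal? same morphism ✓

Answer: COMMUTES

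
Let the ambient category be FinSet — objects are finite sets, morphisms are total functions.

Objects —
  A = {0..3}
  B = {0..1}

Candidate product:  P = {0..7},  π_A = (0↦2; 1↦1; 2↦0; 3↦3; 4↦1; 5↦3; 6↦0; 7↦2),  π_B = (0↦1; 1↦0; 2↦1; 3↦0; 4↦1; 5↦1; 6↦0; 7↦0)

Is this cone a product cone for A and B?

Answer: VALID PRODUCT

Trace:
|A|·|B| = 4·2 = 8;  |P| = 8
Check the pairing map k ↦ (π_A(k), π_B(k)):
  0 ↦ (2,1)
  1 ↦ (1,0)
  2 ↦ (0,1)
  3 ↦ (3,0)
  4 ↦ (1,1)
  5 ↦ (3,1)
  6 ↦ (0,0)
  7 ↦ (2,0)
distinct pairs in image: 8 / 8 needed
  → bijection onto A×B; projections well-typed.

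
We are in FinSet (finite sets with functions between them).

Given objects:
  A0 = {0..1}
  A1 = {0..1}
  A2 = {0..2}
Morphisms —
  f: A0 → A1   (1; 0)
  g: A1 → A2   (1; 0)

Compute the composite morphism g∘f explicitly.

  0 f→1 g→0
  1 f→0 g→1
composite: (0; 1)

Answer: (0; 1)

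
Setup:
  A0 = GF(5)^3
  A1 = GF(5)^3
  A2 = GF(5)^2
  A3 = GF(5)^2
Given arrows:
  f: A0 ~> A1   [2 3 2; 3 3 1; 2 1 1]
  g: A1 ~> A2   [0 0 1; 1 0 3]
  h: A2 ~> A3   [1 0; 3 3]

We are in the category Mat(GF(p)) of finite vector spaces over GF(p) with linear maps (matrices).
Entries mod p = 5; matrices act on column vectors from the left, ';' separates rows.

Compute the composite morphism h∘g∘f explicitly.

Answer: [2 1 1; 0 1 3]

Work:
  e0=[1,0,0] f~>[2,3,2] g~>[2,3] h~>[2,0]
  e1=[0,1,0] f~>[3,3,1] g~>[1,1] h~>[1,1]
  e2=[0,0,1] f~>[2,1,1] g~>[1,0] h~>[1,3]
result: [2 1 1; 0 1 3]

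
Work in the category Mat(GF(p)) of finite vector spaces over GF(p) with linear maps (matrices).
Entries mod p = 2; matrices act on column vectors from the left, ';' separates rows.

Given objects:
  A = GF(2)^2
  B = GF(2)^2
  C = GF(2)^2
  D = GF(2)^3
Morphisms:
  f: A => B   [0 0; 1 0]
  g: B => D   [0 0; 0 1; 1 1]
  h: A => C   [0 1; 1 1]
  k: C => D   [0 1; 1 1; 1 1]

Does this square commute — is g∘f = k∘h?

1) trace f;g:
  e0=[1,0] f=>[0,1] g=>[0,1,1]
  e1=[0,1] f=>[0,0] g=>[0,0,0]
  result₁ = [0 0; 1 0; 1 0]
2) trace h;k:
  e0=[1,0] h=>[0,1] k=>[1,1,1]
  e1=[0,1] h=>[1,1] k=>[1,0,0]
  result₂ = [1 1; 1 0; 1 0]
Equal? NO — does not commute

Answer: DOES NOT COMMUTE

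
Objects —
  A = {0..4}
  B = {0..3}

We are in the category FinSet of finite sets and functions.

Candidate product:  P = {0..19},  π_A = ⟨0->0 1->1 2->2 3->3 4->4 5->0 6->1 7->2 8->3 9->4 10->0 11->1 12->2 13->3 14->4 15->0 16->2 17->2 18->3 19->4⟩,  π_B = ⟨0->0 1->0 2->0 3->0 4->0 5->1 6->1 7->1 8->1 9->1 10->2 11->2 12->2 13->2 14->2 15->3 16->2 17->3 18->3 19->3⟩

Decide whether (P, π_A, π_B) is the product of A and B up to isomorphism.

Answer: NOT A VALID PRODUCT — duplicate pair at indices 12,16

Trace:
|A|·|B| = 5·4 = 20;  |P| = 20
Check the pairing map k ↦ (π_A(k), π_B(k)):
  0 -> (0,0)
  1 -> (1,0)
  2 -> (2,0)
  3 -> (3,0)
  4 -> (4,0)
  5 -> (0,1)
  6 -> (1,1)
  7 -> (2,1)
  8 -> (3,1)
  9 -> (4,1)
  10 -> (0,2)
  11 -> (1,2)
  12 -> (2,2)
  13 -> (3,2)
  14 -> (4,2)
  15 -> (0,3)
  16 -> (2,2)  ✗ repeats pair of k=12
  17 -> (2,3)
  18 -> (3,3)
  19 -> (4,3)
distinct pairs in image: 19 / 20 needed
  → (2,2) hit at k=12 and k=16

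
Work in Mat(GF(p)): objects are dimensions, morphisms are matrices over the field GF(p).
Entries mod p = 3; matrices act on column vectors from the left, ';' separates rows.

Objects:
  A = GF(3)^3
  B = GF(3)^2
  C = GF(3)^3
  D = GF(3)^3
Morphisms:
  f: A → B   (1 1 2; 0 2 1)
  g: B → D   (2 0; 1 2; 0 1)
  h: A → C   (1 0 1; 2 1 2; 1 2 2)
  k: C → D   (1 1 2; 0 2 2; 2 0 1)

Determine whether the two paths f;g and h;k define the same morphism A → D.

Answer: DOES NOT COMMUTE

Work:
Path 1 = f;g:
  e0=[1,0,0] f→[1,0] g→[2,1,0]
  e1=[0,1,0] f→[1,2] g→[2,2,2]
  e2=[0,0,1] f→[2,1] g→[1,1,1]
  result₁ = (2 2 1; 1 2 1; 0 2 1)
Path 2 = h;k:
  e0=[1,0,0] h→[1,2,1] k→[2,0,0]
  e1=[0,1,0] h→[0,1,2] k→[2,0,2]
  e2=[0,0,1] h→[1,2,2] k→[1,2,1]
  result₂ = (2 2 1; 0 0 2; 0 2 1)
Equal? distinct morphisms ✗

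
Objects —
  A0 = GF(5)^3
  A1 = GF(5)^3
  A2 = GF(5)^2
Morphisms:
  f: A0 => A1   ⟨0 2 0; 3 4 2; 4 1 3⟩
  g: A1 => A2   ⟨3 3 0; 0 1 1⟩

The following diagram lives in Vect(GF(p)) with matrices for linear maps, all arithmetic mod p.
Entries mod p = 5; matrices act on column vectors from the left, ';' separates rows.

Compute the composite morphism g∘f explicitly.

Answer: ⟨4 3 1; 2 0 0⟩

Work:
  e0=[1,0,0] f=>[0,3,4] g=>[4,2]
  e1=[0,1,0] f=>[2,4,1] g=>[3,0]
  e2=[0,0,1] f=>[0,2,3] g=>[1,0]
composite: ⟨4 3 1; 2 0 0⟩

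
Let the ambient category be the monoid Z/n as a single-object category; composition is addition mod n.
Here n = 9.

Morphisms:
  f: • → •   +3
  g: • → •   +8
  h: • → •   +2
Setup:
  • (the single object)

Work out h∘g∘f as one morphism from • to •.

Answer: +4

Work:
  0 +3≡3 +8≡2 +2≡4  (mod 9)
result: +4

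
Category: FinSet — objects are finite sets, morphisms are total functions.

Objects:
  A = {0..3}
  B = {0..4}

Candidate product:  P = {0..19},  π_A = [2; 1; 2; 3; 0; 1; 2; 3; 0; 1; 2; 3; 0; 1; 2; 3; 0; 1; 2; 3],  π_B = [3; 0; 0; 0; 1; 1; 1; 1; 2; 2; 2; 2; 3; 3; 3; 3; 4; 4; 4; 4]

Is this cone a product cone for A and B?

|A|·|B| = 4·5 = 20;  |P| = 20
Check the pairing map k ↦ (π_A(k), π_B(k)):
  0 ↦ (2,3)
  1 ↦ (1,0)
  2 ↦ (2,0)
  3 ↦ (3,0)
  4 ↦ (0,1)
  5 ↦ (1,1)
  6 ↦ (2,1)
  7 ↦ (3,1)
  8 ↦ (0,2)
  9 ↦ (1,2)
  10 ↦ (2,2)
  11 ↦ (3,2)
  12 ↦ (0,3)
  13 ↦ (1,3)
  14 ↦ (2,3)  ✗ repeats pair of k=0
  15 ↦ (3,3)
  16 ↦ (0,4)
  17 ↦ (1,4)
  18 ↦ (2,4)
  19 ↦ (3,4)
distinct pairs in image: 19 / 20 needed
  → (2,3) hit at k=0 and k=14

Answer: NOT A VALID PRODUCT — duplicate pair at indices 14,0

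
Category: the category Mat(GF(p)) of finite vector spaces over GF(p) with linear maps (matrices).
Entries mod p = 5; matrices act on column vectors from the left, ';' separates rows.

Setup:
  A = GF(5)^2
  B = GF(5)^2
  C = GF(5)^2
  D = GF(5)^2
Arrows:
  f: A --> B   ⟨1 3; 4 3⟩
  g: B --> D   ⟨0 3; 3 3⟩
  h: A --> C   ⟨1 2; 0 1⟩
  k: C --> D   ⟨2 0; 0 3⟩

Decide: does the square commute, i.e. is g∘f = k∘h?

Path 1 = f;g:
  e0=⟨1,0⟩ f-->⟨1,4⟩ g-->⟨2,0⟩
  e1=⟨0,1⟩ f-->⟨3,3⟩ g-->⟨4,3⟩
  result₁ = ⟨2 4; 0 3⟩
Path 2 = h;k:
  e0=⟨1,0⟩ h-->⟨1,0⟩ k-->⟨2,0⟩
  e1=⟨0,1⟩ h-->⟨2,1⟩ k-->⟨4,3⟩
  result₂ = ⟨2 4; 0 3⟩
Equal? equal; square commutes

Answer: COMMUTES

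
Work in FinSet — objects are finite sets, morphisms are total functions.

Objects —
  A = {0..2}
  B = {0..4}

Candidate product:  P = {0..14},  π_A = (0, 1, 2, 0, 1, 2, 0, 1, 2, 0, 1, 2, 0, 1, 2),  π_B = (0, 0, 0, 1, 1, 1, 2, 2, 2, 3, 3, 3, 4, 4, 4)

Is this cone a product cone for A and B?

|A|·|B| = 3·5 = 15;  |P| = 15
Check the pairing map k ↦ (π_A(k), π_B(k)):
  0 : (0,0)
  1 : (1,0)
  2 : (2,0)
  3 : (0,1)
  4 : (1,1)
  5 : (2,1)
  6 : (0,2)
  7 : (1,2)
  8 : (2,2)
  9 : (0,3)
  10 : (1,3)
  11 : (2,3)
  12 : (0,4)
  13 : (1,4)
  14 : (2,4)
distinct pairs in image: 15 / 15 needed
  → bijection onto A×B; projections well-typed.

Answer: VALID PRODUCT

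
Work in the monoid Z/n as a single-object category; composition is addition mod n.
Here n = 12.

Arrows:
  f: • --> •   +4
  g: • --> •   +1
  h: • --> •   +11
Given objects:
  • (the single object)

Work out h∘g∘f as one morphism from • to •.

  0 +4≡4 +1≡5 +11≡4  (mod 12)
⟦path⟧: +4

Answer: +4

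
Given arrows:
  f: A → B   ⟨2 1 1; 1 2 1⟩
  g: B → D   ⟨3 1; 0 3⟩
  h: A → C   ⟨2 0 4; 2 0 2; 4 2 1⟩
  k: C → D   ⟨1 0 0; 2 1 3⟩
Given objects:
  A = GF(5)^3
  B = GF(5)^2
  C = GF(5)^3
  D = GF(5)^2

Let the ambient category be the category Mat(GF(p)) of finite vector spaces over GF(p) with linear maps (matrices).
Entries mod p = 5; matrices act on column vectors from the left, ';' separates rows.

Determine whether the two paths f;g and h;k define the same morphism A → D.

Answer: COMMUTES

Derivation:
Along f;g (path 1):
  e0=[1,0,0] f→[2,1] g→[2,3]
  e1=[0,1,0] f→[1,2] g→[0,1]
  e2=[0,0,1] f→[1,1] g→[4,3]
  result₁ = ⟨2 0 4; 3 1 3⟩
Along h;k (path 2):
  e0=[1,0,0] h→[2,2,4] k→[2,3]
  e1=[0,1,0] h→[0,0,2] k→[0,1]
  e2=[0,0,1] h→[4,2,1] k→[4,3]
  result₂ = ⟨2 0 4; 3 1 3⟩
Equal? equal; square commutes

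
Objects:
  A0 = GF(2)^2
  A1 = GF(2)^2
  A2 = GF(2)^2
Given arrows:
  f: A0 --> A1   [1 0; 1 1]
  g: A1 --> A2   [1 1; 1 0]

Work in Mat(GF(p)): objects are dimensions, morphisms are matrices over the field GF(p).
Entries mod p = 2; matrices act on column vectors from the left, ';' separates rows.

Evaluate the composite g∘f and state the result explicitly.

Answer: [0 1; 1 0]

Derivation:
  e0=[1,0] f-->[1,1] g-->[0,1]
  e1=[0,1] f-->[0,1] g-->[1,0]
composite: [0 1; 1 0]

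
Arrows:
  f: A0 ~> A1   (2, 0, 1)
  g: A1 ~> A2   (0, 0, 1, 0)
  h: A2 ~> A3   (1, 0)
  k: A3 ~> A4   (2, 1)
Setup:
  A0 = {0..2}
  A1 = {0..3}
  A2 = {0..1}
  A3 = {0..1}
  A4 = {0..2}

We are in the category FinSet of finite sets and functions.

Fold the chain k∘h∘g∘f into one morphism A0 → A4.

Answer: (2, 1, 1)

Derivation:
  0 f~>2 g~>1 h~>0 k~>2
  1 f~>0 g~>0 h~>1 k~>1
  2 f~>1 g~>0 h~>1 k~>1
result: (2, 1, 1)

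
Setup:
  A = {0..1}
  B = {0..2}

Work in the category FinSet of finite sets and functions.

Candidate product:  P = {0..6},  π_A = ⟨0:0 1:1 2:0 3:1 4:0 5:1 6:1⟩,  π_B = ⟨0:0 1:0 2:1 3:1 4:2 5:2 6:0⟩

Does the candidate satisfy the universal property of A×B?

Answer: NOT A VALID PRODUCT — |P|=7 ≠ |A|·|B|=6

Trace:
|A|·|B| = 2·3 = 6;  |P| = 7
  → cardinalities differ; no bijection possible.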